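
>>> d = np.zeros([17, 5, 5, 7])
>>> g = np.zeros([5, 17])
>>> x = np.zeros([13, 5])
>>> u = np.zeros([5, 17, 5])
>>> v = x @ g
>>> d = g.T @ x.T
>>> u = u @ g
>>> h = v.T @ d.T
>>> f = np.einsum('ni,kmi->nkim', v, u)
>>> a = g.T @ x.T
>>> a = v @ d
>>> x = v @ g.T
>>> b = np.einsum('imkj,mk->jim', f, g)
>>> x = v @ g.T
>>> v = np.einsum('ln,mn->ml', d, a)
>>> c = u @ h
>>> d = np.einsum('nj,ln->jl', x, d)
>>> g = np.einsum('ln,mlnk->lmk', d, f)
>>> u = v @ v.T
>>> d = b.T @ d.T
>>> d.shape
(5, 13, 5)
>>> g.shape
(5, 13, 17)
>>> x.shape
(13, 5)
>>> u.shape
(13, 13)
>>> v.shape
(13, 17)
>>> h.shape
(17, 17)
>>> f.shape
(13, 5, 17, 17)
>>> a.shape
(13, 13)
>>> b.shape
(17, 13, 5)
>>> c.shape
(5, 17, 17)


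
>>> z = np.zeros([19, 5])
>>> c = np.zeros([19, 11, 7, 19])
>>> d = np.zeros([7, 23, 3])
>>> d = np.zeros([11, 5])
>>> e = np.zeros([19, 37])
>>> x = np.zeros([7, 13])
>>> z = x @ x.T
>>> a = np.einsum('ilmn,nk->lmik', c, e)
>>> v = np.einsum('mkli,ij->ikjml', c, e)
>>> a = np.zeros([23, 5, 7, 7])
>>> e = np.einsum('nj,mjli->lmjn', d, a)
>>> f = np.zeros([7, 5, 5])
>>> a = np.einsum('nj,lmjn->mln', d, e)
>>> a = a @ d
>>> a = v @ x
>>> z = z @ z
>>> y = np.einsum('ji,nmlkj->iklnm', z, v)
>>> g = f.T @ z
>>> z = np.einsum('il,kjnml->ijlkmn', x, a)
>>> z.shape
(7, 11, 13, 19, 19, 37)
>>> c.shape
(19, 11, 7, 19)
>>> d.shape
(11, 5)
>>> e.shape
(7, 23, 5, 11)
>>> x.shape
(7, 13)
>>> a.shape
(19, 11, 37, 19, 13)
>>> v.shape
(19, 11, 37, 19, 7)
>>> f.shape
(7, 5, 5)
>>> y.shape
(7, 19, 37, 19, 11)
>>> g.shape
(5, 5, 7)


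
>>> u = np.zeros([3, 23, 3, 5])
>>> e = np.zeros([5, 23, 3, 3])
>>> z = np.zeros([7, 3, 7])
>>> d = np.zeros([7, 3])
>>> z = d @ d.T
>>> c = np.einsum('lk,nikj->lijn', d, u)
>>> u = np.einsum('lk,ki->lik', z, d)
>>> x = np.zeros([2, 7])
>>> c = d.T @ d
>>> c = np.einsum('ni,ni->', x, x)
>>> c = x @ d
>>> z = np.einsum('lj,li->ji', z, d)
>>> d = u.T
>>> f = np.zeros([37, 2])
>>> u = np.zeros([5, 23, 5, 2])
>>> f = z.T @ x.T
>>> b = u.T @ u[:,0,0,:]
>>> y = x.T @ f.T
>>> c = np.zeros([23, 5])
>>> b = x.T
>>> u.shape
(5, 23, 5, 2)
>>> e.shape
(5, 23, 3, 3)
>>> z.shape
(7, 3)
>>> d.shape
(7, 3, 7)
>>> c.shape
(23, 5)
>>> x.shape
(2, 7)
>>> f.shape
(3, 2)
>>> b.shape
(7, 2)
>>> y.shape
(7, 3)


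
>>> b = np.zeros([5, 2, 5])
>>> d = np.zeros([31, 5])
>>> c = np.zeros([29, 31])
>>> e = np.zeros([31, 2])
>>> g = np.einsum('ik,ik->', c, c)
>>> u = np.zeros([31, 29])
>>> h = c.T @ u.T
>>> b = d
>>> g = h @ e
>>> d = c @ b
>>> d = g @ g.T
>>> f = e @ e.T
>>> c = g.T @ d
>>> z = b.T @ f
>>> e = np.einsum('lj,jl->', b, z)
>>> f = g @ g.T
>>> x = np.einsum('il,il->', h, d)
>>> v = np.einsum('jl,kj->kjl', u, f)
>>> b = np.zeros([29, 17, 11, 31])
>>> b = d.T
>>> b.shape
(31, 31)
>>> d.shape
(31, 31)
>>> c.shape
(2, 31)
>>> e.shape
()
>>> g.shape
(31, 2)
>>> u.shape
(31, 29)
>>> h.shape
(31, 31)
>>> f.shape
(31, 31)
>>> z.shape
(5, 31)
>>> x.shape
()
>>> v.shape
(31, 31, 29)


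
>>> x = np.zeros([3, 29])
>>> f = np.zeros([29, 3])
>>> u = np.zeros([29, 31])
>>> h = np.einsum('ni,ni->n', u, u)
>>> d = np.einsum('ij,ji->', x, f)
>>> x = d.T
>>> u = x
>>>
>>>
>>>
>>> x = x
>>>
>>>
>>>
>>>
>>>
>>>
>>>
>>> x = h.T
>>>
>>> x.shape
(29,)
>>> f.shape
(29, 3)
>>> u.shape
()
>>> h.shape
(29,)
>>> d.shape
()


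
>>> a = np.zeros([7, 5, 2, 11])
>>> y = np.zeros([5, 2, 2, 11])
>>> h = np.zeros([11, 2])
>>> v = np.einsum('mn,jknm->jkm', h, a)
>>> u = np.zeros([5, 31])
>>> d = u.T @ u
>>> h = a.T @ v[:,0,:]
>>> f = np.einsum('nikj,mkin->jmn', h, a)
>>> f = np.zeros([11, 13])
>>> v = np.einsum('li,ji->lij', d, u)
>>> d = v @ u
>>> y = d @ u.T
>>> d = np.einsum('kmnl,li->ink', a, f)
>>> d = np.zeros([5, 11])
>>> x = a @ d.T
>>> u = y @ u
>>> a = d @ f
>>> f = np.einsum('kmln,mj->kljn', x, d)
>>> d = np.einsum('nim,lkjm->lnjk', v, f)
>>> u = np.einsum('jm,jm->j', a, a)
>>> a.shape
(5, 13)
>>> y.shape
(31, 31, 5)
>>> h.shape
(11, 2, 5, 11)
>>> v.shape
(31, 31, 5)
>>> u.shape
(5,)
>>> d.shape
(7, 31, 11, 2)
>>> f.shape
(7, 2, 11, 5)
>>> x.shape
(7, 5, 2, 5)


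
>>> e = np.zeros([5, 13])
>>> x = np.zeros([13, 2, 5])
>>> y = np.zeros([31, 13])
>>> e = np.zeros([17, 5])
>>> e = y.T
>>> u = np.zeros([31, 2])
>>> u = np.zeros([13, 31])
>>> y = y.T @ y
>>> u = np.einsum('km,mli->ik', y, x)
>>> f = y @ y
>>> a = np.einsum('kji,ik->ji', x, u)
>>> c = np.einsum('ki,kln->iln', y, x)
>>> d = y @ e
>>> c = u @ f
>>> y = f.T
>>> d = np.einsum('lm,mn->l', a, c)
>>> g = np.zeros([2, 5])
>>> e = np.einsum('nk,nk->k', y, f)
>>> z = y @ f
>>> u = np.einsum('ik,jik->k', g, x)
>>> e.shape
(13,)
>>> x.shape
(13, 2, 5)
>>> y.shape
(13, 13)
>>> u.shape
(5,)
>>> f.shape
(13, 13)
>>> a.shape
(2, 5)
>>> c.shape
(5, 13)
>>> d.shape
(2,)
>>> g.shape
(2, 5)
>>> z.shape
(13, 13)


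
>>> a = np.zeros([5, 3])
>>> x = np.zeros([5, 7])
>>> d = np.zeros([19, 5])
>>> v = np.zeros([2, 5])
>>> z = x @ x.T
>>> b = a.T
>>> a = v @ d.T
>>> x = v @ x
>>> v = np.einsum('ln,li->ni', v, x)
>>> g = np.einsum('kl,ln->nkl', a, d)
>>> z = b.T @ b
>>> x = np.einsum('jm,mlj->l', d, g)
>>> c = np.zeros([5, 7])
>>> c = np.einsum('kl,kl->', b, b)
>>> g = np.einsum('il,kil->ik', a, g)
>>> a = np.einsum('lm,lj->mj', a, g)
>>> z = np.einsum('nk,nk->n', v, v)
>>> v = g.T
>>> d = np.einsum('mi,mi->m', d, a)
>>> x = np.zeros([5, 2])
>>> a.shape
(19, 5)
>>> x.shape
(5, 2)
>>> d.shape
(19,)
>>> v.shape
(5, 2)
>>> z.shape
(5,)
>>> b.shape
(3, 5)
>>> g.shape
(2, 5)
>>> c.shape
()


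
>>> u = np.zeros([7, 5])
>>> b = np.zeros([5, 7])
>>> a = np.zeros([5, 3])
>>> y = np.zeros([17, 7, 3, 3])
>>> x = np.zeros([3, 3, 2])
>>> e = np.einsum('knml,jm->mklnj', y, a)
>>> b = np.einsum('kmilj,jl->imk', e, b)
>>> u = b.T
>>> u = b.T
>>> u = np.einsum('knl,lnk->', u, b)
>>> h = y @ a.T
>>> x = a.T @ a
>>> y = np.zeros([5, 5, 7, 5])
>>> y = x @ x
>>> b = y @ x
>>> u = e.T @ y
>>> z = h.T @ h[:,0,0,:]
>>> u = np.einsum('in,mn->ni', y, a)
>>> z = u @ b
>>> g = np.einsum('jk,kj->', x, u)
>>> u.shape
(3, 3)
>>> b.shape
(3, 3)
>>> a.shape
(5, 3)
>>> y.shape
(3, 3)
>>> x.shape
(3, 3)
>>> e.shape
(3, 17, 3, 7, 5)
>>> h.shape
(17, 7, 3, 5)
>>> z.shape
(3, 3)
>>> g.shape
()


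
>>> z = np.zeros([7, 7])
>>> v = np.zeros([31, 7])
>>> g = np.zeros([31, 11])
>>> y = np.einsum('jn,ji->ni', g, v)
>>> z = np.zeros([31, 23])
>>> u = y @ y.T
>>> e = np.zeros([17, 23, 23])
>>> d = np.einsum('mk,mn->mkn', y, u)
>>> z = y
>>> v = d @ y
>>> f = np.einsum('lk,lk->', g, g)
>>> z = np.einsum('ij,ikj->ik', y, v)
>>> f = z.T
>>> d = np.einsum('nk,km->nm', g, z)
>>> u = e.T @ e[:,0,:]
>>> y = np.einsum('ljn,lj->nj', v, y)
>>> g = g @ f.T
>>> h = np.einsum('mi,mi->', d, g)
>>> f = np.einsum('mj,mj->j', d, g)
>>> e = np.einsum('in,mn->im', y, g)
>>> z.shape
(11, 7)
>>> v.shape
(11, 7, 7)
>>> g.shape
(31, 7)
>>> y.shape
(7, 7)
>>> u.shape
(23, 23, 23)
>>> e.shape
(7, 31)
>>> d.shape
(31, 7)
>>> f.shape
(7,)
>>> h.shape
()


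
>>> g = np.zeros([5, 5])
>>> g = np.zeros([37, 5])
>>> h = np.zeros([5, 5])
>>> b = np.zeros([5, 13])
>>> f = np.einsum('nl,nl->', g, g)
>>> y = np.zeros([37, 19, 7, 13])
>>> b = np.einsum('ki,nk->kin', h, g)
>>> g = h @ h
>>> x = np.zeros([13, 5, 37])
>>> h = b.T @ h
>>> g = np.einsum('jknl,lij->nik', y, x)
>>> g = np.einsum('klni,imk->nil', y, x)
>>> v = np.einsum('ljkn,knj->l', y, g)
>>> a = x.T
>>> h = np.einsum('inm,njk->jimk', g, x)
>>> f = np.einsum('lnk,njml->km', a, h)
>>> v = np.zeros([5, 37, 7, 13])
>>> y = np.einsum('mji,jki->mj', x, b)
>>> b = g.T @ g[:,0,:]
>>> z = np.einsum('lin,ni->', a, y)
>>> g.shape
(7, 13, 19)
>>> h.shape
(5, 7, 19, 37)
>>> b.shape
(19, 13, 19)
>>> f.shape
(13, 19)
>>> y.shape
(13, 5)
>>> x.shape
(13, 5, 37)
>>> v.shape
(5, 37, 7, 13)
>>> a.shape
(37, 5, 13)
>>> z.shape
()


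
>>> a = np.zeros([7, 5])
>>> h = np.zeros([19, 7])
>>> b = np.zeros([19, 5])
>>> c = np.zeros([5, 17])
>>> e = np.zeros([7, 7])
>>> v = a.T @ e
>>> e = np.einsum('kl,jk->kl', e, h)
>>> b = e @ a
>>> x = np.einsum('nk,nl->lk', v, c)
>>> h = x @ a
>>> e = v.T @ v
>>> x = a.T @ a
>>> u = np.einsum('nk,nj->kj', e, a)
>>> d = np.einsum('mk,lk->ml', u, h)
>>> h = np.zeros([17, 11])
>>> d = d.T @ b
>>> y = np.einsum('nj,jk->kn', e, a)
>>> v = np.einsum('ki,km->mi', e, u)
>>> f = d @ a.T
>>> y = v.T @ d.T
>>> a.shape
(7, 5)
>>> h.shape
(17, 11)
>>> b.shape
(7, 5)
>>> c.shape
(5, 17)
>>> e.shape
(7, 7)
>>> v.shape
(5, 7)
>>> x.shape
(5, 5)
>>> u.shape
(7, 5)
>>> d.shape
(17, 5)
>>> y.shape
(7, 17)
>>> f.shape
(17, 7)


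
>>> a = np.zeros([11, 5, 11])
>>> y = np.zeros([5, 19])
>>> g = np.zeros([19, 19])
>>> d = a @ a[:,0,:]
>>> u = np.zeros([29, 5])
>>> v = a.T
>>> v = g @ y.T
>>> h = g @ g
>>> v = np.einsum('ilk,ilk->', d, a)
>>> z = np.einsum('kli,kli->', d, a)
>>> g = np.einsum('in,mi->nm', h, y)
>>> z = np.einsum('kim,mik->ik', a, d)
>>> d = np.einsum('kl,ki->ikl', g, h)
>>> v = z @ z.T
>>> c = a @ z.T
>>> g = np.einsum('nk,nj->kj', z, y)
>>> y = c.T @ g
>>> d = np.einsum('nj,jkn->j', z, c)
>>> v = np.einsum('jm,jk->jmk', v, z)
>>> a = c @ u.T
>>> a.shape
(11, 5, 29)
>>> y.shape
(5, 5, 19)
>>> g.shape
(11, 19)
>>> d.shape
(11,)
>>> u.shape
(29, 5)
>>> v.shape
(5, 5, 11)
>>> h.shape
(19, 19)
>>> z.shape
(5, 11)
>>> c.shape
(11, 5, 5)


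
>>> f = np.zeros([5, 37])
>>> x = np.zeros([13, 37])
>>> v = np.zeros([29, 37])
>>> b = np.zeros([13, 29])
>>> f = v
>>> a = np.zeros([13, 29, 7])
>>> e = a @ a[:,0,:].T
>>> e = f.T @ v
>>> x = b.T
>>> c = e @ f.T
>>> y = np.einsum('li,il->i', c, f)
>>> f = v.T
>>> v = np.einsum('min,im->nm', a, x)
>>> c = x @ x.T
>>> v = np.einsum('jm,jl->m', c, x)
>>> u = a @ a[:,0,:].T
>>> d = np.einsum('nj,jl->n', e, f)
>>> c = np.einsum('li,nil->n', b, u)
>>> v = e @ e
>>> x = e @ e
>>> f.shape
(37, 29)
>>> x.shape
(37, 37)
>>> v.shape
(37, 37)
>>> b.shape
(13, 29)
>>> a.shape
(13, 29, 7)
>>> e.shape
(37, 37)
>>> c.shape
(13,)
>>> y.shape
(29,)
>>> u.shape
(13, 29, 13)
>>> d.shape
(37,)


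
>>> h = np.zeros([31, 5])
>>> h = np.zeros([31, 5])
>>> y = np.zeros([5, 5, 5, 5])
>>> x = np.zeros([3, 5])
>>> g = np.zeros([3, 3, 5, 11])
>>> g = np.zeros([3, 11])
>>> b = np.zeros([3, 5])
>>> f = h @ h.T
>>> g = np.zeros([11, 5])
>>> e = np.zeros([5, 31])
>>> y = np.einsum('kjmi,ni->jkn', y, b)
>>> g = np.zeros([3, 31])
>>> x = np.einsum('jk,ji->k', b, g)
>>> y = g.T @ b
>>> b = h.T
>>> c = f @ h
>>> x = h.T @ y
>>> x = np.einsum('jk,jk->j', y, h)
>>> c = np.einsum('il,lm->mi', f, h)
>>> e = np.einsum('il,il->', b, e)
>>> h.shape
(31, 5)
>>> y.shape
(31, 5)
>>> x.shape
(31,)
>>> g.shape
(3, 31)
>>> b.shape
(5, 31)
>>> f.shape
(31, 31)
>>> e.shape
()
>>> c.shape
(5, 31)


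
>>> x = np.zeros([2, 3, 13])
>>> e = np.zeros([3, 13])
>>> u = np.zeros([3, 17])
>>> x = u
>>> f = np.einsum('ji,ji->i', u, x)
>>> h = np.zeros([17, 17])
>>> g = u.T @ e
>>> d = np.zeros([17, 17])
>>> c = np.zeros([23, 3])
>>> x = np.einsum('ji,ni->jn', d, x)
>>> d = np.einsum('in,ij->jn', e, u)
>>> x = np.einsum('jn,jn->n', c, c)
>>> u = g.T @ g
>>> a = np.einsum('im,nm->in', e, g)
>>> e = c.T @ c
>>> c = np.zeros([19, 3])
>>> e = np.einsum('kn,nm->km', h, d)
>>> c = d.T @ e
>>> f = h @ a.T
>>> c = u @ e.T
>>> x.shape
(3,)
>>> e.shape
(17, 13)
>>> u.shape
(13, 13)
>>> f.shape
(17, 3)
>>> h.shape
(17, 17)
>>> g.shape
(17, 13)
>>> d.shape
(17, 13)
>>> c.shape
(13, 17)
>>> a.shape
(3, 17)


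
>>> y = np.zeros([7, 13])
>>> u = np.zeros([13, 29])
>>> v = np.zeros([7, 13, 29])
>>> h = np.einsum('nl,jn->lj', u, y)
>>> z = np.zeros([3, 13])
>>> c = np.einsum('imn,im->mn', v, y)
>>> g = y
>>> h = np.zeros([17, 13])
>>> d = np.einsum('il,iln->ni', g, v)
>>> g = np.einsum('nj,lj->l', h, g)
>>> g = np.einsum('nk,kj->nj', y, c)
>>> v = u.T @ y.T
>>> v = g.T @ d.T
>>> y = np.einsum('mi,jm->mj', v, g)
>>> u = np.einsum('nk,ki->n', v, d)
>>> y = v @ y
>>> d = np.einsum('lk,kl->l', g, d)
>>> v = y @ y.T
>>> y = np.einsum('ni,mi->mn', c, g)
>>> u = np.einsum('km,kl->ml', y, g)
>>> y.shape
(7, 13)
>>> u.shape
(13, 29)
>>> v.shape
(29, 29)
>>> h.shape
(17, 13)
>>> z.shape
(3, 13)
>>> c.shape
(13, 29)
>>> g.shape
(7, 29)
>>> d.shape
(7,)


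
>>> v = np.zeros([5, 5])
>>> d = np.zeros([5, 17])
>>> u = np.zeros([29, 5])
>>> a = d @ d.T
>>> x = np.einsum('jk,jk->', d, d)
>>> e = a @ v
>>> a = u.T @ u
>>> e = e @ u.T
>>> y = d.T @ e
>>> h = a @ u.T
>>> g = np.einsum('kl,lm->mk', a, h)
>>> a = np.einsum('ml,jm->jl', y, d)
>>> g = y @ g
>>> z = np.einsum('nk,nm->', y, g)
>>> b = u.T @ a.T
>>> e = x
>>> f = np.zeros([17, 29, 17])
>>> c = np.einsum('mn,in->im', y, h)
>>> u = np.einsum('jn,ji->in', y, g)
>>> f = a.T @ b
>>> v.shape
(5, 5)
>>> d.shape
(5, 17)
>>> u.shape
(5, 29)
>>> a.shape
(5, 29)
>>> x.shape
()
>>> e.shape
()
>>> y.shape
(17, 29)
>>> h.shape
(5, 29)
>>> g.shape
(17, 5)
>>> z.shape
()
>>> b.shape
(5, 5)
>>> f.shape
(29, 5)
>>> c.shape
(5, 17)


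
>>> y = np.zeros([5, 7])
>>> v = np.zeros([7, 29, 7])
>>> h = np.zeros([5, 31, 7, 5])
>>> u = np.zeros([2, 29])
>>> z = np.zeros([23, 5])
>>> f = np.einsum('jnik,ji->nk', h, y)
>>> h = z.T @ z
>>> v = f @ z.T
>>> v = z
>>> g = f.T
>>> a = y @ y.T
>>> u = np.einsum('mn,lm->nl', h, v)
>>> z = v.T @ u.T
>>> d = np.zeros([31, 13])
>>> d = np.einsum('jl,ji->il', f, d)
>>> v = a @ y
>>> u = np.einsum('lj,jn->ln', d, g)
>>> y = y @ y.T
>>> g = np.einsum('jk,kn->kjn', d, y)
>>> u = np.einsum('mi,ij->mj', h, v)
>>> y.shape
(5, 5)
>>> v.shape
(5, 7)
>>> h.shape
(5, 5)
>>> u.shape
(5, 7)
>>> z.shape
(5, 5)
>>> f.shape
(31, 5)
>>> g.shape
(5, 13, 5)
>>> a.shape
(5, 5)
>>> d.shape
(13, 5)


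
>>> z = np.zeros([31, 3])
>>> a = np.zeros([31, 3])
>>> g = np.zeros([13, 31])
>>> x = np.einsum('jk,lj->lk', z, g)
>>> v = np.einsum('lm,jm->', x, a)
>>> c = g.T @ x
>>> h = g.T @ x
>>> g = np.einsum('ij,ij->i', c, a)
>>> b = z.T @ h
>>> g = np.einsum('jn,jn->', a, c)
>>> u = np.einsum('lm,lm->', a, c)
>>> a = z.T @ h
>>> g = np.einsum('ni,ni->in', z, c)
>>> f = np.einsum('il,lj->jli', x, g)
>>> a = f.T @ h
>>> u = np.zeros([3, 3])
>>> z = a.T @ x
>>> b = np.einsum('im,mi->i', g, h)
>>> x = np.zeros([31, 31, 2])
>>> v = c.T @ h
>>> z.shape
(3, 3, 3)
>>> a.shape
(13, 3, 3)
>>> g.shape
(3, 31)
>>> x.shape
(31, 31, 2)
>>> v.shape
(3, 3)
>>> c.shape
(31, 3)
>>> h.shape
(31, 3)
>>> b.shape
(3,)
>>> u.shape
(3, 3)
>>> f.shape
(31, 3, 13)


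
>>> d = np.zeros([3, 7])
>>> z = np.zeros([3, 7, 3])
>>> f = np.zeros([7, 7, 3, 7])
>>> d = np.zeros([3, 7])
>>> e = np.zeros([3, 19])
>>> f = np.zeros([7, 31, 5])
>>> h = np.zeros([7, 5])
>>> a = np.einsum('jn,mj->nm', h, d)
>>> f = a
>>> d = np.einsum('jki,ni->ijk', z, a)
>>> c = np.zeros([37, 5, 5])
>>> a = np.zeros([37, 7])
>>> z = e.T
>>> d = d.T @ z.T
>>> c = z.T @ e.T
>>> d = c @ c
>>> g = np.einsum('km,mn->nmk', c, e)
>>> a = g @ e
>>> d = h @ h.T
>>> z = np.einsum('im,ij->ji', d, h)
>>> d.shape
(7, 7)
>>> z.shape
(5, 7)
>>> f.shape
(5, 3)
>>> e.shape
(3, 19)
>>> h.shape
(7, 5)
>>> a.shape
(19, 3, 19)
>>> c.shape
(3, 3)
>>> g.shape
(19, 3, 3)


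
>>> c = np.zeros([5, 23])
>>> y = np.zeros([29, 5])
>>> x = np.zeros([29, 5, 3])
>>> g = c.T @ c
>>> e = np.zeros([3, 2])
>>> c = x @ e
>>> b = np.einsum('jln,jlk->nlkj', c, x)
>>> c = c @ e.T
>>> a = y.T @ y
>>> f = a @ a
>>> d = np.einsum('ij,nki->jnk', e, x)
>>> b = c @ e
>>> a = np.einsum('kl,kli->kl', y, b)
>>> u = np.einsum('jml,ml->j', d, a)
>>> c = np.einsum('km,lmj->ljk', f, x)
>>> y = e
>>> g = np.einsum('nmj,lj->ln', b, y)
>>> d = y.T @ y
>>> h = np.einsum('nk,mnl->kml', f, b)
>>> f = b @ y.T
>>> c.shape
(29, 3, 5)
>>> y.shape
(3, 2)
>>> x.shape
(29, 5, 3)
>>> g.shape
(3, 29)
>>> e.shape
(3, 2)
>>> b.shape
(29, 5, 2)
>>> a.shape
(29, 5)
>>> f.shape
(29, 5, 3)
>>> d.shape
(2, 2)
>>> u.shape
(2,)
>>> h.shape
(5, 29, 2)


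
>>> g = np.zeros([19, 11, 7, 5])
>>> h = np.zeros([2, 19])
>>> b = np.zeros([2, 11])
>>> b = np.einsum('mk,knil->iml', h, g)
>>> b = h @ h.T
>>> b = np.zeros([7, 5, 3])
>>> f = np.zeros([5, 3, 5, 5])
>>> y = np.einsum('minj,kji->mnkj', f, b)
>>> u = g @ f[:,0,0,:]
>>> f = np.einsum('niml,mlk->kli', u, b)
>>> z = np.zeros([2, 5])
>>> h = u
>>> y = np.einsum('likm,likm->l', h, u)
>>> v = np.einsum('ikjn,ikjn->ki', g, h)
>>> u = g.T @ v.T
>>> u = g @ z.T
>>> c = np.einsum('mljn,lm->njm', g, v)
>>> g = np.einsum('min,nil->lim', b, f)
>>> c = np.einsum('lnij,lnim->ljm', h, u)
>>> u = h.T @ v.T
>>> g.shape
(11, 5, 7)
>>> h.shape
(19, 11, 7, 5)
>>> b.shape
(7, 5, 3)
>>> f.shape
(3, 5, 11)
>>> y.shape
(19,)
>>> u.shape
(5, 7, 11, 11)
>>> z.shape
(2, 5)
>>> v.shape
(11, 19)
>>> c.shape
(19, 5, 2)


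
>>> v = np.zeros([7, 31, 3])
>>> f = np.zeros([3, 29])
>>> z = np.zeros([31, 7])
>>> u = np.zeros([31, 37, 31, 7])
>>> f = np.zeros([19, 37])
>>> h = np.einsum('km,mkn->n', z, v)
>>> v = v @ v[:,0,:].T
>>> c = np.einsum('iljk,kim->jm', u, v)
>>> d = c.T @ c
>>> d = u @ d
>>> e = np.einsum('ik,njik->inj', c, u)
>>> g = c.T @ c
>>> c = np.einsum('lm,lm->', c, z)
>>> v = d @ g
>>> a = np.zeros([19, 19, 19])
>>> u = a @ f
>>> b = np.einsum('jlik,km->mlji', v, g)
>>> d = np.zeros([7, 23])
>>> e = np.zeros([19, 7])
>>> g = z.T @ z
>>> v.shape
(31, 37, 31, 7)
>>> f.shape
(19, 37)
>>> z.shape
(31, 7)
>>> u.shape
(19, 19, 37)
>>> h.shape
(3,)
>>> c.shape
()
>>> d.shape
(7, 23)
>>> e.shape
(19, 7)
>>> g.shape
(7, 7)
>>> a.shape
(19, 19, 19)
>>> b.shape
(7, 37, 31, 31)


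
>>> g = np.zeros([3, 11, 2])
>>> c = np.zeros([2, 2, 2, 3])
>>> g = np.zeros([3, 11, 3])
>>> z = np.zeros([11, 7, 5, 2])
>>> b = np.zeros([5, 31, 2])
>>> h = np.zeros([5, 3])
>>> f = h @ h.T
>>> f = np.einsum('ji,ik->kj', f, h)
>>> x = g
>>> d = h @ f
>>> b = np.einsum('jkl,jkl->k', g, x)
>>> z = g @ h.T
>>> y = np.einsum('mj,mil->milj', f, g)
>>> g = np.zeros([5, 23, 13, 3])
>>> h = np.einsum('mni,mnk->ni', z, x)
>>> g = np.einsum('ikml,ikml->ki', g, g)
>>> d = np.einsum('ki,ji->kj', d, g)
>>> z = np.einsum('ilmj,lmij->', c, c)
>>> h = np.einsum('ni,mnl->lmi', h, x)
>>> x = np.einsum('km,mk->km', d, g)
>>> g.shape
(23, 5)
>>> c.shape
(2, 2, 2, 3)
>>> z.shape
()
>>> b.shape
(11,)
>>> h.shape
(3, 3, 5)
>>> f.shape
(3, 5)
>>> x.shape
(5, 23)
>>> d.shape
(5, 23)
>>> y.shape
(3, 11, 3, 5)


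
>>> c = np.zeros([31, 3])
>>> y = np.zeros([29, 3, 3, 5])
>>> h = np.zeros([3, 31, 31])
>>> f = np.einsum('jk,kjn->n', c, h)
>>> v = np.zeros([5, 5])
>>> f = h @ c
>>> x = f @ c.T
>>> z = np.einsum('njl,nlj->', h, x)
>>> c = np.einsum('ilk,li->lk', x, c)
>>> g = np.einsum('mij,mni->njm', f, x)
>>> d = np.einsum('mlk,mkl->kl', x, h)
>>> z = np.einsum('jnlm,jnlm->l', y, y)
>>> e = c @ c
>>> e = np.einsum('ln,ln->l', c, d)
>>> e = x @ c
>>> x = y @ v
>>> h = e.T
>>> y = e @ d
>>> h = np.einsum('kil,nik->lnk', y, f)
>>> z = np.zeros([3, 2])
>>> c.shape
(31, 31)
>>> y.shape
(3, 31, 31)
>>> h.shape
(31, 3, 3)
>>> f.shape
(3, 31, 3)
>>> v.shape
(5, 5)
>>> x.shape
(29, 3, 3, 5)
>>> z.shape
(3, 2)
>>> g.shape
(31, 3, 3)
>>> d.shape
(31, 31)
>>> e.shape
(3, 31, 31)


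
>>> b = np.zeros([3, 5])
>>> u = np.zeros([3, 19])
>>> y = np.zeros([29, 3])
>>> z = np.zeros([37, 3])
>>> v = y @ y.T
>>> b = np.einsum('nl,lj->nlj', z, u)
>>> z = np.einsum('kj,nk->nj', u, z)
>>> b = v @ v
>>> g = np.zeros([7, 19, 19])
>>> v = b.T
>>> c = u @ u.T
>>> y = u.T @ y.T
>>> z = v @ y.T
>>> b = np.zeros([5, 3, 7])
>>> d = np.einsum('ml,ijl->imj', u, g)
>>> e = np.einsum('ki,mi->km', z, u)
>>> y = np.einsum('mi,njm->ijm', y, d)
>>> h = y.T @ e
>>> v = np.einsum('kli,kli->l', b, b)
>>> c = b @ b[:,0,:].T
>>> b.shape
(5, 3, 7)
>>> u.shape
(3, 19)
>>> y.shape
(29, 3, 19)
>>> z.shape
(29, 19)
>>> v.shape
(3,)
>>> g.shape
(7, 19, 19)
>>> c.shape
(5, 3, 5)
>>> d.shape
(7, 3, 19)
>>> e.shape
(29, 3)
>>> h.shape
(19, 3, 3)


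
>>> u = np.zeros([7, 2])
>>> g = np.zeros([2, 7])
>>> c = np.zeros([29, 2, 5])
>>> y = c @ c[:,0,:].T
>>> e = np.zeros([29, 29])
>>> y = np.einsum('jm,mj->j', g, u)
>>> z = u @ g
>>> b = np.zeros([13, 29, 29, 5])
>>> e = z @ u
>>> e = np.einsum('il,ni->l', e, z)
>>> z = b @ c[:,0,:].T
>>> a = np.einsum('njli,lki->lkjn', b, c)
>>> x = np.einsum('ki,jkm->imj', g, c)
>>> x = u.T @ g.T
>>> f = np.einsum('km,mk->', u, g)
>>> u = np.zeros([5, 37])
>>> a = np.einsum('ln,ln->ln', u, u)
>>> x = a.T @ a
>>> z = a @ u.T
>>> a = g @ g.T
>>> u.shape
(5, 37)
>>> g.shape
(2, 7)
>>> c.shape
(29, 2, 5)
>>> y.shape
(2,)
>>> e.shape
(2,)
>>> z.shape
(5, 5)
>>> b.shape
(13, 29, 29, 5)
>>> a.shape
(2, 2)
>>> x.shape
(37, 37)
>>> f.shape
()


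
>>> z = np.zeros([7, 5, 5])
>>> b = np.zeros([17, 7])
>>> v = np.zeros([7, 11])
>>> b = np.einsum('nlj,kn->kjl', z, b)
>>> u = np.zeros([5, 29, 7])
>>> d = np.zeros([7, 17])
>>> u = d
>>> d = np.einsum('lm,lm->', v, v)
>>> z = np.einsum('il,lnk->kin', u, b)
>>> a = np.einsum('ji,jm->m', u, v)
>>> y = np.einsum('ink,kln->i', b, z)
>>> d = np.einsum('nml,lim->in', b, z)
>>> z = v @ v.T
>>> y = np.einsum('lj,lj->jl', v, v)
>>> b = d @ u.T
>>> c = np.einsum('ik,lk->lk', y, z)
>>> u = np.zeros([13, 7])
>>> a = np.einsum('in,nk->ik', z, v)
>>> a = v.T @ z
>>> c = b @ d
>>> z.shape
(7, 7)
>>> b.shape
(7, 7)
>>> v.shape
(7, 11)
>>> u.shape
(13, 7)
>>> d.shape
(7, 17)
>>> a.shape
(11, 7)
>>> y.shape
(11, 7)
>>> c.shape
(7, 17)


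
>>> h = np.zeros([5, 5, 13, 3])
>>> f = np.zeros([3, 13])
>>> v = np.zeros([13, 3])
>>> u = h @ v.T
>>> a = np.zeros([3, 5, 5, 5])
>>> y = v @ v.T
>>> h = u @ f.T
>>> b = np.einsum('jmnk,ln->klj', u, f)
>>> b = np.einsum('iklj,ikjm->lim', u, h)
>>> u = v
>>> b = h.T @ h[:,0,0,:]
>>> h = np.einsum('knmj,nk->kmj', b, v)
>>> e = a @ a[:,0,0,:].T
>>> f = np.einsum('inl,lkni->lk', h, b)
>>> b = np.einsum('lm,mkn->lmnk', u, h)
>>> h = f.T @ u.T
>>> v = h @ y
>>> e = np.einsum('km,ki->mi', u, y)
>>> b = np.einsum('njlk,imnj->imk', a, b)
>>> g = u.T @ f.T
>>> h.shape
(13, 13)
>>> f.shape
(3, 13)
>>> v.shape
(13, 13)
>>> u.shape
(13, 3)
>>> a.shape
(3, 5, 5, 5)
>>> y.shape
(13, 13)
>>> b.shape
(13, 3, 5)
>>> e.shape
(3, 13)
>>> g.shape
(3, 3)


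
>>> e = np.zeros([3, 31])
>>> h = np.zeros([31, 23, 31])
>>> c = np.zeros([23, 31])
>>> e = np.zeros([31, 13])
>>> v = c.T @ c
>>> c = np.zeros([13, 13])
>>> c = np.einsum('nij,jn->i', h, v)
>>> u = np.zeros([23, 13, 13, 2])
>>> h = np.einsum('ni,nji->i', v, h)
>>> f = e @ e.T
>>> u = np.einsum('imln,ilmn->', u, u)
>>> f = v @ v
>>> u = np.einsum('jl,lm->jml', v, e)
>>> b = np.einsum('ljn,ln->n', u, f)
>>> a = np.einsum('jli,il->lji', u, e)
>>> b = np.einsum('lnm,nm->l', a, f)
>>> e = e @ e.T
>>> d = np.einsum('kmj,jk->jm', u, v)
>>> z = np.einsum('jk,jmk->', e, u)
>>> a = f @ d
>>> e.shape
(31, 31)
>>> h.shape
(31,)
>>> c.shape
(23,)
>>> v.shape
(31, 31)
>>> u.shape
(31, 13, 31)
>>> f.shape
(31, 31)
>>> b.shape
(13,)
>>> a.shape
(31, 13)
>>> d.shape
(31, 13)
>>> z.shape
()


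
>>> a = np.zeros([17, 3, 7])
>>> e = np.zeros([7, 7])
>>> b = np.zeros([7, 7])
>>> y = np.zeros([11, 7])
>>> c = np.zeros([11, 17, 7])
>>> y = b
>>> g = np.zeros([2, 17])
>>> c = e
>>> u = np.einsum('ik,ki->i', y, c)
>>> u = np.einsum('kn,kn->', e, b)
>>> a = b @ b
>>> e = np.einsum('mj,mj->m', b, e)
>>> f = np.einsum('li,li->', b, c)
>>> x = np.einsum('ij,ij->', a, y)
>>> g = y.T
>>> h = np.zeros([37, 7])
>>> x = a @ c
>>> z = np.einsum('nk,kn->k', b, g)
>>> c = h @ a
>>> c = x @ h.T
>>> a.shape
(7, 7)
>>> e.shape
(7,)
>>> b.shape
(7, 7)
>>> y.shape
(7, 7)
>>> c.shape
(7, 37)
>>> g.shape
(7, 7)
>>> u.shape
()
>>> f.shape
()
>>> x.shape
(7, 7)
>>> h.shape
(37, 7)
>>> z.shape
(7,)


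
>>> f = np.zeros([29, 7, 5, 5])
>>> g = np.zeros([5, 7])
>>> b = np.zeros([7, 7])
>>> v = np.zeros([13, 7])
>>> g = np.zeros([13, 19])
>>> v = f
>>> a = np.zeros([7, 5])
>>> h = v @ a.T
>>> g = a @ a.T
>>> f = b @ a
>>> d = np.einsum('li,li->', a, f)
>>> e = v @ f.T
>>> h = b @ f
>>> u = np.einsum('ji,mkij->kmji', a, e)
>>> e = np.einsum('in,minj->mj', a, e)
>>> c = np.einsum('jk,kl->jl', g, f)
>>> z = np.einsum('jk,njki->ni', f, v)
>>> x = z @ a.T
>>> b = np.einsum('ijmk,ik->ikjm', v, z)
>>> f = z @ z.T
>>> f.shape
(29, 29)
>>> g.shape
(7, 7)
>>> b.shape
(29, 5, 7, 5)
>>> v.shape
(29, 7, 5, 5)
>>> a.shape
(7, 5)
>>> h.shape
(7, 5)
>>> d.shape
()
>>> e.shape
(29, 7)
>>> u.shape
(7, 29, 7, 5)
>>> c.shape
(7, 5)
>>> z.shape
(29, 5)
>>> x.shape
(29, 7)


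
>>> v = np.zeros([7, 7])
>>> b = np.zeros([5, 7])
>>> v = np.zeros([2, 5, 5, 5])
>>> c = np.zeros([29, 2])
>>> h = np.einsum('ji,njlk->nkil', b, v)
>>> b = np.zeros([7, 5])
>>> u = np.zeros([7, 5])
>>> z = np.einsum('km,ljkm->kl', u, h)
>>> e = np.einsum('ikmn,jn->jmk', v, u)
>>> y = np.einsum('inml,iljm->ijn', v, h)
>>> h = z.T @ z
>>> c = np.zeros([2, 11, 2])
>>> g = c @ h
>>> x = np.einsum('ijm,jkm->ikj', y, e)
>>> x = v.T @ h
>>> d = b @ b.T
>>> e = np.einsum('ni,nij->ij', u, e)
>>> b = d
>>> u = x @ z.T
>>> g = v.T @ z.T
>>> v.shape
(2, 5, 5, 5)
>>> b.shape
(7, 7)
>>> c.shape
(2, 11, 2)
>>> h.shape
(2, 2)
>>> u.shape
(5, 5, 5, 7)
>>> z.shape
(7, 2)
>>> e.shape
(5, 5)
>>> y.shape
(2, 7, 5)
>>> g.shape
(5, 5, 5, 7)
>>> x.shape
(5, 5, 5, 2)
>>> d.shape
(7, 7)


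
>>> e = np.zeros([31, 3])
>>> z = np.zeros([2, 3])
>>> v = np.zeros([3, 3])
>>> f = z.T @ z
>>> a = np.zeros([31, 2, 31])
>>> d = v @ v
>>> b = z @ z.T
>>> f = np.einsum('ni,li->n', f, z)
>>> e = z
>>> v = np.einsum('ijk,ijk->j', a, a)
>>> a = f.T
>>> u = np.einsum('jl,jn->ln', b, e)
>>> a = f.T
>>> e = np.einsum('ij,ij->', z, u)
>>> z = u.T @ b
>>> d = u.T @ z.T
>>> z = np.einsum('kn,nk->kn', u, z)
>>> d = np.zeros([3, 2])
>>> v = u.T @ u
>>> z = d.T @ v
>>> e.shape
()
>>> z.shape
(2, 3)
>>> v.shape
(3, 3)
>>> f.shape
(3,)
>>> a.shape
(3,)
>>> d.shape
(3, 2)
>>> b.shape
(2, 2)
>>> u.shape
(2, 3)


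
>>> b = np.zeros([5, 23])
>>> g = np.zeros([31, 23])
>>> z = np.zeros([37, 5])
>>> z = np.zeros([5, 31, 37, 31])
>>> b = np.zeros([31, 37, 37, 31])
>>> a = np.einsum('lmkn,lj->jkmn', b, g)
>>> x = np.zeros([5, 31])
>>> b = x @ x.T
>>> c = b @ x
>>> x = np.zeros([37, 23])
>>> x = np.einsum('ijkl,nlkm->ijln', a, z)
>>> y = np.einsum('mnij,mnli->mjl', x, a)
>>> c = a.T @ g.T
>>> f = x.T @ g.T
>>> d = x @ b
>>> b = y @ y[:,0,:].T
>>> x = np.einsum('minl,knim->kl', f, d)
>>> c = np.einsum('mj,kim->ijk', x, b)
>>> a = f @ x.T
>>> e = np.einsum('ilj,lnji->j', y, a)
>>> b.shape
(23, 5, 23)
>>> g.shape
(31, 23)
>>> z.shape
(5, 31, 37, 31)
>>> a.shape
(5, 31, 37, 23)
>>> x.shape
(23, 31)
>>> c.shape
(5, 31, 23)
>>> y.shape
(23, 5, 37)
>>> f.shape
(5, 31, 37, 31)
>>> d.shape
(23, 37, 31, 5)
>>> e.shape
(37,)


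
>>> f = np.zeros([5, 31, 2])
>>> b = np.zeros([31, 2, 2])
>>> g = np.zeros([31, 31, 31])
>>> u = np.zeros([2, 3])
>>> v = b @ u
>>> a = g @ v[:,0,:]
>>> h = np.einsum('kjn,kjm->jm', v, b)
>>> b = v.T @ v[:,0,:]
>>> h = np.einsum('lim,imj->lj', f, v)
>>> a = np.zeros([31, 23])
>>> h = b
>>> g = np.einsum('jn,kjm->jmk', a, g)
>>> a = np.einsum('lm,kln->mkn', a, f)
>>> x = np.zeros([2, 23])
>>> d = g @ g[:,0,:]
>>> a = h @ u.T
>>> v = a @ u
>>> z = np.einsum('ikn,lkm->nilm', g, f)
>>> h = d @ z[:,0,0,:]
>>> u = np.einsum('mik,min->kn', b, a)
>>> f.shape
(5, 31, 2)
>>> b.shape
(3, 2, 3)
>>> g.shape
(31, 31, 31)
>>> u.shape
(3, 2)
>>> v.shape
(3, 2, 3)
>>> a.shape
(3, 2, 2)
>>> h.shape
(31, 31, 2)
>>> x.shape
(2, 23)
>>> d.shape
(31, 31, 31)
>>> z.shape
(31, 31, 5, 2)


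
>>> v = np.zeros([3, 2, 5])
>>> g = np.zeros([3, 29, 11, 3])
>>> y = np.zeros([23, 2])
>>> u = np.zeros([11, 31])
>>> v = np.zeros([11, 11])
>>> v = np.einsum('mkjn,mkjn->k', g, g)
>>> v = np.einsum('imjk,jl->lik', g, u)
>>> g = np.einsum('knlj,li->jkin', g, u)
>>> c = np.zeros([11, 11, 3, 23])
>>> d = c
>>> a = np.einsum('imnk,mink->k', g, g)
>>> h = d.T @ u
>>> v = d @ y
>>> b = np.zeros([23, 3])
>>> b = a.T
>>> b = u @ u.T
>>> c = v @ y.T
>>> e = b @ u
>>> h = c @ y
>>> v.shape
(11, 11, 3, 2)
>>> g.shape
(3, 3, 31, 29)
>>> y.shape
(23, 2)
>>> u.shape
(11, 31)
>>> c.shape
(11, 11, 3, 23)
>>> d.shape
(11, 11, 3, 23)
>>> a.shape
(29,)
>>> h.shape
(11, 11, 3, 2)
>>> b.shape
(11, 11)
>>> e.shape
(11, 31)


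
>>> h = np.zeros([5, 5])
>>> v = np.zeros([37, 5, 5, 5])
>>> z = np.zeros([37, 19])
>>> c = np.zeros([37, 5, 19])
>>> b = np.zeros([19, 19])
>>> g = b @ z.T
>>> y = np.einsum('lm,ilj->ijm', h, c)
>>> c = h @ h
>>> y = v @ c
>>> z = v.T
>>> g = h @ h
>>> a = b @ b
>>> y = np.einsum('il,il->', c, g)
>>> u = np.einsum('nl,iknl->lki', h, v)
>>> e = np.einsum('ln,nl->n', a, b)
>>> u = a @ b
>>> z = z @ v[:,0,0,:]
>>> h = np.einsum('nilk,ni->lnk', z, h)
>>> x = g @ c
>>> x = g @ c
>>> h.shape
(5, 5, 5)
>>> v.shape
(37, 5, 5, 5)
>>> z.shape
(5, 5, 5, 5)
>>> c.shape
(5, 5)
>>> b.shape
(19, 19)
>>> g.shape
(5, 5)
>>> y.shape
()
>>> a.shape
(19, 19)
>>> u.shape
(19, 19)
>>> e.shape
(19,)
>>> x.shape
(5, 5)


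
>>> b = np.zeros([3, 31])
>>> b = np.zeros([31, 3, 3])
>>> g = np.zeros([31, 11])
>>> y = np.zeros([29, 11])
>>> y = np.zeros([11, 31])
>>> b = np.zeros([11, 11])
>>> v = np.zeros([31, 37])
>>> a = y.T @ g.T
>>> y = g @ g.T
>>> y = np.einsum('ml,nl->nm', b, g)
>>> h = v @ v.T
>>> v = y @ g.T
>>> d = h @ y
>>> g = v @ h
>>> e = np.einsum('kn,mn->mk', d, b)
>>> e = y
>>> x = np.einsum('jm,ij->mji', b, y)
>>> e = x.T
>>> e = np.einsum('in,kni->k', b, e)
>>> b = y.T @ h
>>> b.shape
(11, 31)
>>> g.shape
(31, 31)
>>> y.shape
(31, 11)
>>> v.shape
(31, 31)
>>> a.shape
(31, 31)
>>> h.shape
(31, 31)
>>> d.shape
(31, 11)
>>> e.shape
(31,)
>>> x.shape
(11, 11, 31)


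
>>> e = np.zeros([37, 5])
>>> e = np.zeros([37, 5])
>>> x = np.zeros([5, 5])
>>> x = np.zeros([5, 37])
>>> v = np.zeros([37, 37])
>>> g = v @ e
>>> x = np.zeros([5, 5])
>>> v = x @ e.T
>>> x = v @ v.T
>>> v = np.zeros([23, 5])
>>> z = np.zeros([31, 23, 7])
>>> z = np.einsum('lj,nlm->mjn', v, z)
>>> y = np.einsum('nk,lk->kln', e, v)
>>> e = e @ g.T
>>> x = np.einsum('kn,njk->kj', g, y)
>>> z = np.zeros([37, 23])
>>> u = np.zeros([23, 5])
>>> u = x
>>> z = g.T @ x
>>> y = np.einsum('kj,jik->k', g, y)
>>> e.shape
(37, 37)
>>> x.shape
(37, 23)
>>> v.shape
(23, 5)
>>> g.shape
(37, 5)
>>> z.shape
(5, 23)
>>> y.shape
(37,)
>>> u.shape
(37, 23)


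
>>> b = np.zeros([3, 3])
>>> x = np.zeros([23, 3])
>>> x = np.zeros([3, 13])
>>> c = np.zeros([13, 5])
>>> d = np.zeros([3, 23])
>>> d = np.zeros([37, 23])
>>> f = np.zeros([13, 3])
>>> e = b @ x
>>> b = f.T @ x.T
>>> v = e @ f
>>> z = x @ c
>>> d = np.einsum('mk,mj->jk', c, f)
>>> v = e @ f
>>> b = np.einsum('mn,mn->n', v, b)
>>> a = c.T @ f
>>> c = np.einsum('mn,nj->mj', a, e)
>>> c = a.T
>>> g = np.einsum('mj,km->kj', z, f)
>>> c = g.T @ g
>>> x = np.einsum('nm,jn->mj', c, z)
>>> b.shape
(3,)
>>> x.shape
(5, 3)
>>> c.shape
(5, 5)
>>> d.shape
(3, 5)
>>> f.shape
(13, 3)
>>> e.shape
(3, 13)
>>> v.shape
(3, 3)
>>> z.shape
(3, 5)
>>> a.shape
(5, 3)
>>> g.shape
(13, 5)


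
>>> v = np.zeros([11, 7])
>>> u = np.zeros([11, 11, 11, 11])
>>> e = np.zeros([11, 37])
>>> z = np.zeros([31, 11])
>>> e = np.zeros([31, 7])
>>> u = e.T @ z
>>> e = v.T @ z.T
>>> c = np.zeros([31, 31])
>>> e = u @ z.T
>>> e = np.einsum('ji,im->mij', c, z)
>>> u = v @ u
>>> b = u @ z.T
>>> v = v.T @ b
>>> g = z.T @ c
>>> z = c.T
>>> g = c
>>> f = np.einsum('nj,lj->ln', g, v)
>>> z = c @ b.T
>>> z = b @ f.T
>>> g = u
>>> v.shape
(7, 31)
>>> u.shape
(11, 11)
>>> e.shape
(11, 31, 31)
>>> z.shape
(11, 7)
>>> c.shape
(31, 31)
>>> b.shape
(11, 31)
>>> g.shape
(11, 11)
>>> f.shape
(7, 31)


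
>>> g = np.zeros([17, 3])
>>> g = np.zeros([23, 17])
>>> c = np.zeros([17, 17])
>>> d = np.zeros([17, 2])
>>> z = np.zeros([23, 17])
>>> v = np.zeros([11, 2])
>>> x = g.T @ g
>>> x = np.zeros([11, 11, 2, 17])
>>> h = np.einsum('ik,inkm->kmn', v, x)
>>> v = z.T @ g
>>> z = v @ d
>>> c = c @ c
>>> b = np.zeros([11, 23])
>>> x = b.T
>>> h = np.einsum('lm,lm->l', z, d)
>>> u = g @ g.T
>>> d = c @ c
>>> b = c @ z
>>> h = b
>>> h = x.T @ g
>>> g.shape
(23, 17)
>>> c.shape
(17, 17)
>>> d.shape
(17, 17)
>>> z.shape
(17, 2)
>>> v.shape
(17, 17)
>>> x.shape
(23, 11)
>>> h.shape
(11, 17)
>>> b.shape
(17, 2)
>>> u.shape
(23, 23)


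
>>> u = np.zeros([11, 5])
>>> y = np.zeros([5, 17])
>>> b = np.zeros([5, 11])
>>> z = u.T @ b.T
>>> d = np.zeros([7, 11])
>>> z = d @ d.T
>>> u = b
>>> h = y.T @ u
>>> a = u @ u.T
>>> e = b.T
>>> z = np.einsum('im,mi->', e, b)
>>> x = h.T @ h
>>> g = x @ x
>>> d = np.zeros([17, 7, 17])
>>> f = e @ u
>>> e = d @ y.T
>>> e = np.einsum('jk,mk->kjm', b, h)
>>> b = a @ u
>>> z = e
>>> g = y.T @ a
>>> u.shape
(5, 11)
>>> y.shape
(5, 17)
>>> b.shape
(5, 11)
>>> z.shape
(11, 5, 17)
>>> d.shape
(17, 7, 17)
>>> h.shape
(17, 11)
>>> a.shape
(5, 5)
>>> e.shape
(11, 5, 17)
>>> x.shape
(11, 11)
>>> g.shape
(17, 5)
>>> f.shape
(11, 11)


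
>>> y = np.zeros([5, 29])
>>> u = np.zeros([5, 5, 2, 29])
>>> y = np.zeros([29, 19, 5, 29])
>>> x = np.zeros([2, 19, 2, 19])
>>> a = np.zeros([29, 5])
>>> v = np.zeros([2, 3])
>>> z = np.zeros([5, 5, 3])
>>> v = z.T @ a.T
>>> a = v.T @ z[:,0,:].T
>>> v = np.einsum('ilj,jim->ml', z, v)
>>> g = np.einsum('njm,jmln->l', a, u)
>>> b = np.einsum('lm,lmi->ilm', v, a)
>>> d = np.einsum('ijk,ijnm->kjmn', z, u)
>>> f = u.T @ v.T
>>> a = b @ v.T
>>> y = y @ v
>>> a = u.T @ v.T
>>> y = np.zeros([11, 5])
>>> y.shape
(11, 5)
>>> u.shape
(5, 5, 2, 29)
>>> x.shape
(2, 19, 2, 19)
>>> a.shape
(29, 2, 5, 29)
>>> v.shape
(29, 5)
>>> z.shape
(5, 5, 3)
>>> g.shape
(2,)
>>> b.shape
(5, 29, 5)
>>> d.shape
(3, 5, 29, 2)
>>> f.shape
(29, 2, 5, 29)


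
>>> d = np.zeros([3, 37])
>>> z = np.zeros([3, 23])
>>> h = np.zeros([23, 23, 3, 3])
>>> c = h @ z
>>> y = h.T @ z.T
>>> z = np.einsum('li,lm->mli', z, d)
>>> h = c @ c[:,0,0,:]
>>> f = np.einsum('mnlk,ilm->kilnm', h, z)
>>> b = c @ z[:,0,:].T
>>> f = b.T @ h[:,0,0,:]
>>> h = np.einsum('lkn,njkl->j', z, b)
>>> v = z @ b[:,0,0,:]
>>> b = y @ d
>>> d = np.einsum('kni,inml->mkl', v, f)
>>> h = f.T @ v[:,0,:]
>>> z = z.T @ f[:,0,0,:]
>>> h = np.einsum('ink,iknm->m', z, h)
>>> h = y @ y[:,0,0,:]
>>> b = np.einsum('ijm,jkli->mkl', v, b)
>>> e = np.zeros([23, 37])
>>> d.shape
(23, 37, 23)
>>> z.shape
(23, 3, 23)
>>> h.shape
(3, 3, 23, 3)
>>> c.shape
(23, 23, 3, 23)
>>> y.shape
(3, 3, 23, 3)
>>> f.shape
(37, 3, 23, 23)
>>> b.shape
(37, 3, 23)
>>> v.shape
(37, 3, 37)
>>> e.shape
(23, 37)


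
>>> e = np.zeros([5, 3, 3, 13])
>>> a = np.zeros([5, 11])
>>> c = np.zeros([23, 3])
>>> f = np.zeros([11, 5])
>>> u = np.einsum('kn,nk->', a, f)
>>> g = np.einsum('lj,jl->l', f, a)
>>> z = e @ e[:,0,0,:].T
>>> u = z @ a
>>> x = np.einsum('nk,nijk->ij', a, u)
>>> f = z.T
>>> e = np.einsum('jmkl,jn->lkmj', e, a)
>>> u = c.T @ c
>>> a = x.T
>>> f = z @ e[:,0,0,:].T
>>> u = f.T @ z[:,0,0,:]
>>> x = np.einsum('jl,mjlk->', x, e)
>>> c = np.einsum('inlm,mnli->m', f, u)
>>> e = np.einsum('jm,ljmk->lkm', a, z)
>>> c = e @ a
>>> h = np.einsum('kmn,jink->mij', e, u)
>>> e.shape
(5, 5, 3)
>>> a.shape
(3, 3)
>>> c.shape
(5, 5, 3)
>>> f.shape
(5, 3, 3, 13)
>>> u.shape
(13, 3, 3, 5)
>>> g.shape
(11,)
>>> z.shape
(5, 3, 3, 5)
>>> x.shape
()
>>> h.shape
(5, 3, 13)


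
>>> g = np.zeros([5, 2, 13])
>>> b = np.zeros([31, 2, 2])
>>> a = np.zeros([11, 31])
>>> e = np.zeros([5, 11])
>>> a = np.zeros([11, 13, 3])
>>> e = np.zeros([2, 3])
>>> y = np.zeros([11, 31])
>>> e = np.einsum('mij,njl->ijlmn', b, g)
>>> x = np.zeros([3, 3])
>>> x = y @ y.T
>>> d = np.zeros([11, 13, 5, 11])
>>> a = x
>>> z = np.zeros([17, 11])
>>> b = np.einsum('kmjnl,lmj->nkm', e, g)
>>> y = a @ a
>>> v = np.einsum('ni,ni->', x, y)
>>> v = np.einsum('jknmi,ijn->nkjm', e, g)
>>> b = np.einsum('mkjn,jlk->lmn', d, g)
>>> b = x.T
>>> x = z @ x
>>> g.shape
(5, 2, 13)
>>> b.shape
(11, 11)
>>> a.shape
(11, 11)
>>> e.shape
(2, 2, 13, 31, 5)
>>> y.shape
(11, 11)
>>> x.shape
(17, 11)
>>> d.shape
(11, 13, 5, 11)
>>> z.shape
(17, 11)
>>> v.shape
(13, 2, 2, 31)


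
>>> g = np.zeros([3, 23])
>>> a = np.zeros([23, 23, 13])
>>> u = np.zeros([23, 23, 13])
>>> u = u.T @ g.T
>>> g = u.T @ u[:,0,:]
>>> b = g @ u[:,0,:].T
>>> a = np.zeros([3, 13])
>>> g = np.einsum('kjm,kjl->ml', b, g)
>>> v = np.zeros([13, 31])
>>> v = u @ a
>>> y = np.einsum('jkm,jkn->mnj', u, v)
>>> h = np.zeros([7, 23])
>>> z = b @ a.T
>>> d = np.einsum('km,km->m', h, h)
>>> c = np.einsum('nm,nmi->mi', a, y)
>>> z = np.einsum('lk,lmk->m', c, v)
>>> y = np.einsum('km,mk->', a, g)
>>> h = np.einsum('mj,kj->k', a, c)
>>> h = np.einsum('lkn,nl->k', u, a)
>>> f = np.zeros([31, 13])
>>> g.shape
(13, 3)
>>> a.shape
(3, 13)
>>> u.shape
(13, 23, 3)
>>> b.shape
(3, 23, 13)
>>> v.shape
(13, 23, 13)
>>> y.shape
()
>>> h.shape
(23,)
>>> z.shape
(23,)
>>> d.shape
(23,)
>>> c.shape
(13, 13)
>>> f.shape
(31, 13)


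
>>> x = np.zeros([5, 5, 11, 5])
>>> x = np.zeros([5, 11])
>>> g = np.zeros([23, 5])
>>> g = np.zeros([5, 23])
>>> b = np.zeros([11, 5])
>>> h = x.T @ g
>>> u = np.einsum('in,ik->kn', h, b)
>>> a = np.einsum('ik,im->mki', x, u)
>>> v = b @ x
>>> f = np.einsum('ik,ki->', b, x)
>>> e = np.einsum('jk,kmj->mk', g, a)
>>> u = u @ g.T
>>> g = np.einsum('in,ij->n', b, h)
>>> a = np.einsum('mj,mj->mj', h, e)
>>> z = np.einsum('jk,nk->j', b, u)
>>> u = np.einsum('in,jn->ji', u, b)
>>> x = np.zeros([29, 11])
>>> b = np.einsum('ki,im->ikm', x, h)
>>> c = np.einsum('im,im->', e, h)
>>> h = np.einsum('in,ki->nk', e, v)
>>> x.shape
(29, 11)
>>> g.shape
(5,)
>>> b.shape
(11, 29, 23)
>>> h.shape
(23, 11)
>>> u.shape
(11, 5)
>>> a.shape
(11, 23)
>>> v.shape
(11, 11)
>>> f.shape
()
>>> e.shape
(11, 23)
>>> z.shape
(11,)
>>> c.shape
()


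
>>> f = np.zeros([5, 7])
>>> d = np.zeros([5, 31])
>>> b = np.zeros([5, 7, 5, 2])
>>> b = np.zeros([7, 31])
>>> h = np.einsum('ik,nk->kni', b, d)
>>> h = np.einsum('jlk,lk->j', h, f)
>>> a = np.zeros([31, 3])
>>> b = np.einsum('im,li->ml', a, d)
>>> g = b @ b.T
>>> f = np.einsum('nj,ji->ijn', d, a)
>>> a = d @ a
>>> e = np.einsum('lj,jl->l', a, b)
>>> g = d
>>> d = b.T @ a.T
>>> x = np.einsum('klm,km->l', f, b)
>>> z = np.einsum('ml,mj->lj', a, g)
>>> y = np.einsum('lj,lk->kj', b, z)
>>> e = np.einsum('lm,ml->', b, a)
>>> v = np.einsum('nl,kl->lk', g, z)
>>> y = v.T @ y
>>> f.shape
(3, 31, 5)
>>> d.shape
(5, 5)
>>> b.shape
(3, 5)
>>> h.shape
(31,)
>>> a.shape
(5, 3)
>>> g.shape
(5, 31)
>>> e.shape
()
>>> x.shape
(31,)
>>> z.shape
(3, 31)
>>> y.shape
(3, 5)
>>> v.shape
(31, 3)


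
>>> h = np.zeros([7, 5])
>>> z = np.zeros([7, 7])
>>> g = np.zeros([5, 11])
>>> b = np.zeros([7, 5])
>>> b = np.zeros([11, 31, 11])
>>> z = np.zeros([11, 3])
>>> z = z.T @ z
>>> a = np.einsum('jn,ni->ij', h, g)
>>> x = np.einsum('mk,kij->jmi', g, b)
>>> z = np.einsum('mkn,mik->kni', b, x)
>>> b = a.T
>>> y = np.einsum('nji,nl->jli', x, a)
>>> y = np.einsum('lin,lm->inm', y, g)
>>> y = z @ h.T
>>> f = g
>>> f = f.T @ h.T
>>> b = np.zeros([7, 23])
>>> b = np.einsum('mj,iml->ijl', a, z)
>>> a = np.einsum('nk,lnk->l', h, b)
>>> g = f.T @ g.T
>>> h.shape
(7, 5)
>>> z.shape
(31, 11, 5)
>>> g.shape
(7, 5)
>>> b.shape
(31, 7, 5)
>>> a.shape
(31,)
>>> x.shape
(11, 5, 31)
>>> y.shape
(31, 11, 7)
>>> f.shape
(11, 7)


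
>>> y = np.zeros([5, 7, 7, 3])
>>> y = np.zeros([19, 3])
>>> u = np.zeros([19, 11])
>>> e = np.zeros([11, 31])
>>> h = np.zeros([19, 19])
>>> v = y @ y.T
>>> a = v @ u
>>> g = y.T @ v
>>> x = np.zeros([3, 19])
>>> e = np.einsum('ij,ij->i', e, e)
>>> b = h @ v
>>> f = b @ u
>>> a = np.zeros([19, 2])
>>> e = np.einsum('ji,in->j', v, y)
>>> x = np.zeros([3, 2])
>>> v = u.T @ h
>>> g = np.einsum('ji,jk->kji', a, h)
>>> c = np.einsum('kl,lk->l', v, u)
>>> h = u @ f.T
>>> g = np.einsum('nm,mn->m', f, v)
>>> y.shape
(19, 3)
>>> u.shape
(19, 11)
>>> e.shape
(19,)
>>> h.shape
(19, 19)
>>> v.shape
(11, 19)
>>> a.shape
(19, 2)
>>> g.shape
(11,)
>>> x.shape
(3, 2)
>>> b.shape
(19, 19)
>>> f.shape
(19, 11)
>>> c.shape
(19,)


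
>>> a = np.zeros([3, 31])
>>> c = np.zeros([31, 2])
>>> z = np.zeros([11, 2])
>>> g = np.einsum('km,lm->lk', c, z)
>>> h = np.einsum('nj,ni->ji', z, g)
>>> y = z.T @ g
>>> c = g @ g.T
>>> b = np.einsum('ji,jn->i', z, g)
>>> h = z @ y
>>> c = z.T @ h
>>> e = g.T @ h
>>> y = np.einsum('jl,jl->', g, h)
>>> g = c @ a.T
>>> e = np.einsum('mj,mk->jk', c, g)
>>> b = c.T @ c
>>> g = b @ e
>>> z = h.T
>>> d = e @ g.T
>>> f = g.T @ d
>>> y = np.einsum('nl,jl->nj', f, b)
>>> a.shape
(3, 31)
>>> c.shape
(2, 31)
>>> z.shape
(31, 11)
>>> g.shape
(31, 3)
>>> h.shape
(11, 31)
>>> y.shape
(3, 31)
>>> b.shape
(31, 31)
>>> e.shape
(31, 3)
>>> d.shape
(31, 31)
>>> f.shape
(3, 31)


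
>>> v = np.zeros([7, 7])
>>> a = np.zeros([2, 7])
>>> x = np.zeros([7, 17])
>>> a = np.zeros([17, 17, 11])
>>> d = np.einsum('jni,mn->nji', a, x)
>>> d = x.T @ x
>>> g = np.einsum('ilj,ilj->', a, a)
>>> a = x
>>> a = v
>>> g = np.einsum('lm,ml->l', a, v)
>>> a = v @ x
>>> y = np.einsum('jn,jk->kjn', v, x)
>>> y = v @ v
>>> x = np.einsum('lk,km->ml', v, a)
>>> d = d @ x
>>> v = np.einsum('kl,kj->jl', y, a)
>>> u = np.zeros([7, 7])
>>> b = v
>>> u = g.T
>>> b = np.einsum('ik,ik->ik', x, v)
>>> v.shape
(17, 7)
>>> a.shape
(7, 17)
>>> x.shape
(17, 7)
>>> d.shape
(17, 7)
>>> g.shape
(7,)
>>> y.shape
(7, 7)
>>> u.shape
(7,)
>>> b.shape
(17, 7)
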